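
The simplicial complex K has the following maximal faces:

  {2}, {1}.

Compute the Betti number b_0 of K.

Fix the vertex order 1 < 2 and write every simplex with vertices in increasing order. Then dim K = 0 and the simplices of K are:

  0-simplices (2): [1], [2]

Hence C_0 ≅ Z^2.

Computing H_k = (kernel of ∂_k) / (image of ∂_{k+1}):

  H_0: rank C_0 − rank ∂_1 = 2 − 0 = 2, and there is no ∂_1, so H_0 ≅ Z^2.

Hence the Betti numbers are b_0 = 2.

b_0 = 2.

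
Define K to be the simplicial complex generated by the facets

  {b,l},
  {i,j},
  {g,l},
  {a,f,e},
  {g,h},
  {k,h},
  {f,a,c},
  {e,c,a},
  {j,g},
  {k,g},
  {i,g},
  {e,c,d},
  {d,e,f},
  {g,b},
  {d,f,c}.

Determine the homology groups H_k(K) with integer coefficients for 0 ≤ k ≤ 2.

Fix the vertex order a < b < c < d < e < f < g < h < i < j < k < l and write every simplex with vertices in increasing order. Then dim K = 2 and the simplices of K are:

  0-simplices (12): a, b, c, d, e, f, g, h, i, j, k, l
  1-simplices (18): ac, ae, af, bg, bl, cd, ce, cf, de, df, ef, gh, gi, gj, gk, gl, hk, ij
  2-simplices (6): ace, acf, aef, cde, cdf, def

so the chain groups are C_0 ≅ Z^12, C_1 ≅ Z^18, C_2 ≅ Z^6.

Boundary ∂_1: C_1 → C_0 maps an edge to its endpoints' difference, ∂[p,q] = q − p. For instance
  ∂cd = d − c.
The resulting 12×18 matrix has rank 10, and its Smith normal form has invariant factors (1,1,1,1,1,1,1,1,1,1).

The boundary map ∂_2: C_2 → C_1 sends each 2-simplex [p,q,r] to [q,r] − [p,r] + [p,q]. For instance
  ∂acf = cf − af + ac,
  ∂cde = de − ce + cd.
This gives a 18×6 integer matrix of rank 5; reducing to Smith normal form yields diagonal entries (1,1,1,1,1).

Computing H_k = (kernel of ∂_k) / (image of ∂_{k+1}):

  H_0: rank C_0 − rank ∂_1 = 12 − 10 = 2, and the invariant factors of ∂_1 are all 1, so H_0 ≅ Z^2.
  H_1: rank ker ∂_1 − rank ∂_2 = (18 − 10) − 5 = 3, and the invariant factors of ∂_2 are all 1, so H_1 ≅ Z^3.
  H_2: rank ker ∂_2 − rank ∂_3 = (6 − 5) − 0 = 1, and there is no ∂_3, so H_2 ≅ Z.

As a check, the Euler characteristic is 12 − 18 + 6 = 0, which agrees with 2 − 3 + 1 = 0.

H_0 = Z^2,  H_1 = Z^3,  H_2 = Z.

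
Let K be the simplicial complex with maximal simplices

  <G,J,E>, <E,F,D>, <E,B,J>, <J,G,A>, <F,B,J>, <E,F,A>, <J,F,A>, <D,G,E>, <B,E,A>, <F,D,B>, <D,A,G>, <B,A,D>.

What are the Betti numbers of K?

Fix the vertex order A < B < D < E < F < G < J and write every simplex with vertices in increasing order. Then dim K = 2 and the simplices of K are:

  0-simplices (7): A, B, D, E, F, G, J
  1-simplices (18): AB, AD, AE, AF, AG, AJ, BD, BE, BF, BJ, DE, DF, DG, EF, EG, EJ, FJ, GJ
  2-simplices (12): ABD, ABE, ADG, AEF, AFJ, AGJ, BDF, BEJ, BFJ, DEF, DEG, EGJ

Hence C_0 ≅ Z^7, C_1 ≅ Z^18, C_2 ≅ Z^12.

The boundary map ∂_1: C_1 → C_0 maps an edge to its endpoints' difference, ∂[p,q] = q − p.
The resulting 7×18 matrix has rank 6, and its Smith normal form has invariant factors (1,1,1,1,1,1).

∂_2: C_2 → C_1 maps a triangle to the signed sum of its edges. For instance
  ∂DEF = EF − DF + DE,
  ∂DEG = EG − DG + DE.
This gives a 18×12 integer matrix of rank 12; reducing to Smith normal form yields diagonal entries (1,1,1,1,1,1,1,1,1,1,1,2).

From H_k ≅ ker(∂_k) / im(∂_{k+1}) we obtain:

  H_0: rank C_0 − rank ∂_1 = 7 − 6 = 1, and the invariant factors of ∂_1 are all 1, so H_0 = Z.
  H_1: rank ker ∂_1 − rank ∂_2 = (18 − 6) − 12 = 0, and ∂_2 has invariant factor 2 > 1, so H_1 = Z/2.
  H_2: rank ker ∂_2 − rank ∂_3 = (12 − 12) − 0 = 0, and there is no ∂_3, so H_2 = 0.

As a check, the Euler characteristic is 7 − 18 + 12 = 1, which agrees with 1 − 0 + 0 = 1.

Hence the Betti numbers are b_0 = 1, b_1 = 0, b_2 = 0.

b_0 = 1, b_1 = 0, b_2 = 0.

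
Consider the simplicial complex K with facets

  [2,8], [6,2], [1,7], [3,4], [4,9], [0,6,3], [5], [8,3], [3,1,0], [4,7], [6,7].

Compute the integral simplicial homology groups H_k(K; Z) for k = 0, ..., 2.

K has 10 vertices, 13 edges, 2 triangles.
rank ∂_0 = 0, rank ∂_1 = 8 ⇒ b_0 = 10 − 0 − 8 = 2; all invariant factors of ∂_1 are 1 so no torsion. So H_0 = Z^2.
rank ∂_1 = 8, rank ∂_2 = 2 ⇒ b_1 = 13 − 8 − 2 = 3; all invariant factors of ∂_2 are 1 so no torsion. So H_1 = Z^3.
rank ∂_2 = 2, rank ∂_3 = 0 ⇒ b_2 = 2 − 2 − 0 = 0. So H_2 = 0.

H_0 = Z^2,  H_1 = Z^3,  H_2 = 0.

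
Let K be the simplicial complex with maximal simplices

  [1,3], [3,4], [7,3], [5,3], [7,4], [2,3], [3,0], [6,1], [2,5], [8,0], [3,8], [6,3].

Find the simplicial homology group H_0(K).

H_0 ≅ Z.

K has 9 vertices, 12 edges.
rank ∂_0 = 0, rank ∂_1 = 8 ⇒ b_0 = 9 − 0 − 8 = 1; all invariant factors of ∂_1 are 1 so no torsion. So H_0 = Z.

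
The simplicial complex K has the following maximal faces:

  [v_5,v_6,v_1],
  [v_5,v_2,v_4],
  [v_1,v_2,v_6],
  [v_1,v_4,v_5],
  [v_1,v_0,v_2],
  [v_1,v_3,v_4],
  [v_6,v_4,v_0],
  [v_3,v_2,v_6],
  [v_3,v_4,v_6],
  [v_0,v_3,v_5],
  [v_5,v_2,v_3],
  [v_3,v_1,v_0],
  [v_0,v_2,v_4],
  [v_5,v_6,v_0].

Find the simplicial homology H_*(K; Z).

Order the vertices as v_0 < v_1 < v_2 < v_3 < v_4 < v_5 < v_6. Listing each simplex with vertices in this order, K has dimension 2 with simplices:

  0-simplices (7): [v_0], [v_1], [v_2], [v_3], [v_4], [v_5], [v_6]
  1-simplices (21): (21 of them)
  2-simplices (14): (14 of them)

Hence C_0 ≅ Z^7, C_1 ≅ Z^21, C_2 ≅ Z^14.

∂_1: C_1 → C_0 sends each edge [p,q] (with p < q) to q − p. For instance
  ∂[v_2,v_3] = [v_3] − [v_2].
The 7×21 boundary matrix has rank 6 and Smith normal form diag(1,1,1,1,1,1).

The boundary map ∂_2: C_2 → C_1 acts by ∂[p,q,r] = [q,r] − [p,r] + [p,q]. For instance
  ∂[v_2,v_4,v_5] = [v_4,v_5] − [v_2,v_5] + [v_2,v_4],
  ∂[v_0,v_3,v_5] = [v_3,v_5] − [v_0,v_5] + [v_0,v_3].
The 21×14 boundary matrix has rank 13 and Smith normal form diag(1,1,1,1,1,1,1,1,1,1,1,1,1).

Now H_k = ker ∂_k / im ∂_{k+1}, so:

  H_0: rank C_0 − rank ∂_1 = 7 − 6 = 1, and the invariant factors of ∂_1 are all 1, so H_0 ≅ Z.
  H_1: rank ker ∂_1 − rank ∂_2 = (21 − 6) − 13 = 2, and the invariant factors of ∂_2 are all 1, so H_1 ≅ Z^2.
  H_2: rank ker ∂_2 − rank ∂_3 = (14 − 13) − 0 = 1, and there is no ∂_3, so H_2 ≅ Z.

H_0 = Z,  H_1 = Z^2,  H_2 = Z.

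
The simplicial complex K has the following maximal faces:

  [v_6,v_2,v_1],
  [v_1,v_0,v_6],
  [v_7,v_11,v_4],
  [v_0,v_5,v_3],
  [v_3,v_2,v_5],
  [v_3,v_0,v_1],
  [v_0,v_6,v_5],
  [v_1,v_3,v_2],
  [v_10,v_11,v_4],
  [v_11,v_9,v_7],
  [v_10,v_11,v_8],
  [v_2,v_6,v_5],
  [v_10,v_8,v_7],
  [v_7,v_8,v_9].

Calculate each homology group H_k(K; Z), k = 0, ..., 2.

Order the vertices as v_0 < v_1 < v_2 < v_3 < v_4 < v_5 < v_6 < v_7 < v_8 < v_9 < v_10 < v_11. Listing each simplex with vertices in this order, K has dimension 2 with simplices:

  0-simplices (12): [v_0], [v_1], [v_2], [v_3], [v_4], [v_5], [v_6], [v_7], [v_8], [v_9], [v_10], [v_11]
  1-simplices (24): (24 of them)
  2-simplices (14): (14 of them)

so the chain groups are C_0 ≅ Z^12, C_1 ≅ Z^24, C_2 ≅ Z^14.

The boundary map ∂_1: C_1 → C_0 is given by ∂[p,q] = [q] − [p]. For instance
  ∂[v_2,v_3] = [v_3] − [v_2].
The resulting 12×24 matrix has rank 10, and its Smith normal form has invariant factors (1,1,1,1,1,1,1,1,1,1).

Boundary ∂_2: C_2 → C_1 sends each 2-simplex [p,q,r] to [q,r] − [p,r] + [p,q]. For instance
  ∂[v_7,v_8,v_10] = [v_8,v_10] − [v_7,v_10] + [v_7,v_8],
  ∂[v_1,v_2,v_6] = [v_2,v_6] − [v_1,v_6] + [v_1,v_2].
The 24×14 boundary matrix has rank 13 and Smith normal form diag(1,1,1,1,1,1,1,1,1,1,1,1,1).

Now H_k = ker ∂_k / im ∂_{k+1}, so:

  H_0: rank C_0 − rank ∂_1 = 12 − 10 = 2, and the invariant factors of ∂_1 are all 1, so H_0 ≅ Z^2.
  H_1: rank ker ∂_1 − rank ∂_2 = (24 − 10) − 13 = 1, and the invariant factors of ∂_2 are all 1, so H_1 ≅ Z.
  H_2: rank ker ∂_2 − rank ∂_3 = (14 − 13) − 0 = 1, and there is no ∂_3, so H_2 ≅ Z.

As a check, the Euler characteristic is 12 − 24 + 14 = 2, which agrees with 2 − 1 + 1 = 2.
(K is a triangulation of the disjoint union of the 2-sphere S^2 and the cylinder S^1 x I.)

H_0 ≅ Z^2,  H_1 ≅ Z,  H_2 ≅ Z.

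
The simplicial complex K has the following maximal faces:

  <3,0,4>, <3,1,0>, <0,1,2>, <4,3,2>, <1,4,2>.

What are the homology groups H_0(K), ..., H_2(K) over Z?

H_0 = Z,  H_1 = Z,  H_2 = 0.

Order the vertices as 0 < 1 < 2 < 3 < 4. Listing each simplex with vertices in this order, K has dimension 2 with simplices:

  0-simplices (5): [0], [1], [2], [3], [4]
  1-simplices (10): [0,1], [0,2], [0,3], [0,4], [1,2], [1,3], [1,4], [2,3], [2,4], [3,4]
  2-simplices (5): [0,1,2], [0,1,3], [0,3,4], [1,2,4], [2,3,4]

giving chain groups C_0 ≅ Z^5, C_1 ≅ Z^10, C_2 ≅ Z^5.

Boundary ∂_1: C_1 → C_0 maps an edge to its endpoints' difference, ∂[p,q] = q − p.
This gives a 5×10 integer matrix of rank 4; reducing to Smith normal form yields diagonal entries (1,1,1,1).

Boundary ∂_2: C_2 → C_1 maps a triangle to the signed sum of its edges. For instance
  ∂[0,3,4] = [3,4] − [0,4] + [0,3],
  ∂[0,1,3] = [1,3] − [0,3] + [0,1].
The resulting 10×5 matrix has rank 5, and its Smith normal form has invariant factors (1,1,1,1,1).

Now H_k = ker ∂_k / im ∂_{k+1}, so:

  H_0: rank C_0 − rank ∂_1 = 5 − 4 = 1, and the invariant factors of ∂_1 are all 1, so H_0 = Z.
  H_1: rank ker ∂_1 − rank ∂_2 = (10 − 4) − 5 = 1, and the invariant factors of ∂_2 are all 1, so H_1 = Z.
  H_2: rank ker ∂_2 − rank ∂_3 = (5 − 5) − 0 = 0, and there is no ∂_3, so H_2 = 0.

(K is a triangulation of the Möbius band.)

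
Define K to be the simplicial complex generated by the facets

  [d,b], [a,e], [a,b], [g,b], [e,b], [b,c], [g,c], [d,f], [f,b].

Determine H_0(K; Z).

Order the vertices as a < b < c < d < e < f < g. Listing each simplex with vertices in this order, K has dimension 1 with simplices:

  0-simplices (7): a, b, c, d, e, f, g
  1-simplices (9): ab, ae, bc, bd, be, bf, bg, cg, df

giving chain groups C_0 ≅ Z^7, C_1 ≅ Z^9.

The boundary map ∂_1: C_1 → C_0 maps an edge to its endpoints' difference, ∂[p,q] = q − p. For instance
  ∂ab = b − a.
As a 7×9 matrix over Z this has rank 6, with invariant factors (1,1,1,1,1,1).

Now H_k = ker ∂_k / im ∂_{k+1}, so:

  H_0: rank C_0 − rank ∂_1 = 7 − 6 = 1, and the invariant factors of ∂_1 are all 1, so H_0 = Z.

H_0 = Z.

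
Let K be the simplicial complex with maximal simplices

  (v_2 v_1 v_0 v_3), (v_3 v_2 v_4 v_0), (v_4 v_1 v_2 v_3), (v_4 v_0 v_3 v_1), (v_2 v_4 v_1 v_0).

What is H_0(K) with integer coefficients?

K has 5 vertices, 10 edges, 10 triangles, 5 3-simplices.
rank ∂_0 = 0, rank ∂_1 = 4 ⇒ b_0 = 5 − 0 − 4 = 1; all invariant factors of ∂_1 are 1 so no torsion. So H_0 = Z.

H_0 = Z.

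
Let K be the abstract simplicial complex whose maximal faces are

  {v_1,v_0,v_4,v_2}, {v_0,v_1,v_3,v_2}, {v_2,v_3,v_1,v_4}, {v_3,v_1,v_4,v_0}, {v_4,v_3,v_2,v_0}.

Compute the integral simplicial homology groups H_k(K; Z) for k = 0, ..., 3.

We work with the vertex ordering v_0 < v_1 < v_2 < v_3 < v_4. The simplices of K, each written with vertices in increasing order, are:

  0-simplices (5): [v_0], [v_1], [v_2], [v_3], [v_4]
  1-simplices (10): [v_0,v_1], [v_0,v_2], [v_0,v_3], [v_0,v_4], [v_1,v_2], [v_1,v_3], [v_1,v_4], [v_2,v_3], [v_2,v_4], [v_3,v_4]
  2-simplices (10): [v_0,v_1,v_2], [v_0,v_1,v_3], [v_0,v_1,v_4], [v_0,v_2,v_3], [v_0,v_2,v_4], [v_0,v_3,v_4], [v_1,v_2,v_3], [v_1,v_2,v_4], [v_1,v_3,v_4], [v_2,v_3,v_4]
  3-simplices (5): [v_0,v_1,v_2,v_3], [v_0,v_1,v_2,v_4], [v_0,v_1,v_3,v_4], [v_0,v_2,v_3,v_4], [v_1,v_2,v_3,v_4]

giving chain groups C_0 ≅ Z^5, C_1 ≅ Z^10, C_2 ≅ Z^10, C_3 ≅ Z^5.

∂_1: C_1 → C_0 maps an edge to its endpoints' difference, ∂[p,q] = q − p. For instance
  ∂[v_1,v_2] = [v_2] − [v_1].
This gives a 5×10 integer matrix of rank 4; reducing to Smith normal form yields diagonal entries (1,1,1,1).

Boundary ∂_2: C_2 → C_1 sends each 2-simplex [p,q,r] to [q,r] − [p,r] + [p,q]. For instance
  ∂[v_1,v_2,v_3] = [v_2,v_3] − [v_1,v_3] + [v_1,v_2],
  ∂[v_0,v_1,v_4] = [v_1,v_4] − [v_0,v_4] + [v_0,v_1].
This gives a 10×10 integer matrix of rank 6; reducing to Smith normal form yields diagonal entries (1,1,1,1,1,1).

The boundary map ∂_3: C_3 → C_2 sends each 3-simplex σ to the alternating sum Σ_i (−1)^i (σ with its i-th vertex removed). For instance
  ∂[v_0,v_1,v_3,v_4] = [v_1,v_3,v_4] − [v_0,v_3,v_4] + [v_0,v_1,v_4] − [v_0,v_1,v_3],
  ∂[v_1,v_2,v_3,v_4] = [v_2,v_3,v_4] − [v_1,v_3,v_4] + [v_1,v_2,v_4] − [v_1,v_2,v_3].
This gives a 10×5 integer matrix of rank 4; reducing to Smith normal form yields diagonal entries (1,1,1,1).

Computing H_k = (kernel of ∂_k) / (image of ∂_{k+1}):

  H_0: rank C_0 − rank ∂_1 = 5 − 4 = 1, and the invariant factors of ∂_1 are all 1, so H_0 ≅ Z.
  H_1: rank ker ∂_1 − rank ∂_2 = (10 − 4) − 6 = 0, and the invariant factors of ∂_2 are all 1, so H_1 ≅ 0.
  H_2: rank ker ∂_2 − rank ∂_3 = (10 − 6) − 4 = 0, and the invariant factors of ∂_3 are all 1, so H_2 ≅ 0.
  H_3: rank ker ∂_3 − rank ∂_4 = (5 − 4) − 0 = 1, and there is no ∂_4, so H_3 ≅ Z.

H_0 = Z,  H_1 = 0,  H_2 = 0,  H_3 = Z.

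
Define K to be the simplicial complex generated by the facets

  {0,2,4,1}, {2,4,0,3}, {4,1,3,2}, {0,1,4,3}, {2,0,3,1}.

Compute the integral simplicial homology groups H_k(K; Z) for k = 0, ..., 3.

H_0 = Z,  H_1 = 0,  H_2 = 0,  H_3 = Z.

K has 5 vertices, 10 edges, 10 triangles, 5 3-simplices.
rank ∂_0 = 0, rank ∂_1 = 4 ⇒ b_0 = 5 − 0 − 4 = 1; all invariant factors of ∂_1 are 1 so no torsion. So H_0 = Z.
rank ∂_1 = 4, rank ∂_2 = 6 ⇒ b_1 = 10 − 4 − 6 = 0; all invariant factors of ∂_2 are 1 so no torsion. So H_1 = 0.
rank ∂_2 = 6, rank ∂_3 = 4 ⇒ b_2 = 10 − 6 − 4 = 0; all invariant factors of ∂_3 are 1 so no torsion. So H_2 = 0.
rank ∂_3 = 4, rank ∂_4 = 0 ⇒ b_3 = 5 − 4 − 0 = 1. So H_3 = Z.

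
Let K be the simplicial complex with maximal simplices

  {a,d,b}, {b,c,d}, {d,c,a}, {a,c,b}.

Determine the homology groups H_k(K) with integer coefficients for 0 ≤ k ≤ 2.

Fix the vertex order a < b < c < d and write every simplex with vertices in increasing order. Then dim K = 2 and the simplices of K are:

  0-simplices (4): a, b, c, d
  1-simplices (6): ab, ac, ad, bc, bd, cd
  2-simplices (4): abc, abd, acd, bcd

giving chain groups C_0 ≅ Z^4, C_1 ≅ Z^6, C_2 ≅ Z^4.

∂_1: C_1 → C_0 sends each edge [p,q] (with p < q) to q − p. For instance
  ∂bd = d − b.
This gives a 4×6 integer matrix of rank 3; reducing to Smith normal form yields diagonal entries (1,1,1).

The boundary map ∂_2: C_2 → C_1 maps a triangle to the signed sum of its edges. For instance
  ∂abc = bc − ac + ab,
  ∂abd = bd − ad + ab.
The resulting 6×4 matrix has rank 3, and its Smith normal form has invariant factors (1,1,1).

From H_k ≅ ker(∂_k) / im(∂_{k+1}) we obtain:

  H_0: rank C_0 − rank ∂_1 = 4 − 3 = 1, and the invariant factors of ∂_1 are all 1, so H_0 = Z.
  H_1: rank ker ∂_1 − rank ∂_2 = (6 − 3) − 3 = 0, and the invariant factors of ∂_2 are all 1, so H_1 = 0.
  H_2: rank ker ∂_2 − rank ∂_3 = (4 − 3) − 0 = 1, and there is no ∂_3, so H_2 = Z.

As a check, the Euler characteristic is 4 − 6 + 4 = 2, which agrees with 1 − 0 + 1 = 2.

H_0 = Z,  H_1 = 0,  H_2 = Z.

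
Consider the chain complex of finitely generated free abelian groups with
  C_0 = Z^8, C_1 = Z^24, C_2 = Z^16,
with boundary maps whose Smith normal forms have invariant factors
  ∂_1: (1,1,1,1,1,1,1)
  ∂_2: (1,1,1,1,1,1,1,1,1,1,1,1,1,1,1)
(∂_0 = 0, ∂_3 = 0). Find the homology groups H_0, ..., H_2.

H_0: b_0 = 8 − 0 − 7 = 1; torsion from ∂_1 factors > 1: none. So H_0 = Z.
H_1: b_1 = 24 − 7 − 15 = 2; torsion from ∂_2 factors > 1: none. So H_1 = Z^2.
H_2: b_2 = 16 − 15 − 0 = 1; torsion from ∂_3 factors > 1: none. So H_2 = Z.

H_0 = Z,  H_1 = Z^2,  H_2 = Z.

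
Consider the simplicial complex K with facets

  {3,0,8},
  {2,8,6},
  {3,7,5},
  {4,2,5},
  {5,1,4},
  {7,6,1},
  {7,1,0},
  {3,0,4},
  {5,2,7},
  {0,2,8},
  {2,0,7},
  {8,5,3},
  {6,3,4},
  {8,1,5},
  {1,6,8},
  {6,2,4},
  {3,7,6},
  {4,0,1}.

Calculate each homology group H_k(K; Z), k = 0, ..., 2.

H_0 = Z,  H_1 = Z^2,  H_2 = Z.

We work with the vertex ordering 0 < 1 < 2 < 3 < 4 < 5 < 6 < 7 < 8. The simplices of K, each written with vertices in increasing order, are:

  0-simplices (9): [0], [1], [2], [3], [4], [5], [6], [7], [8]
  1-simplices (27): (27 of them)
  2-simplices (18): [0,1,4], [0,1,7], [0,2,7], [0,2,8], [0,3,4], [0,3,8], [1,4,5], [1,5,8], [1,6,7], [1,6,8], [2,4,5], [2,4,6], [2,5,7], [2,6,8], [3,4,6], [3,5,7], [3,5,8], [3,6,7]

Hence C_0 ≅ Z^9, C_1 ≅ Z^27, C_2 ≅ Z^18.

∂_1: C_1 → C_0 maps an edge to its endpoints' difference, ∂[p,q] = q − p. For instance
  ∂[6,8] = [8] − [6].
This gives a 9×27 integer matrix of rank 8; reducing to Smith normal form yields diagonal entries (1,1,1,1,1,1,1,1).

∂_2: C_2 → C_1 maps a triangle to the signed sum of its edges. For instance
  ∂[2,6,8] = [6,8] − [2,8] + [2,6],
  ∂[2,4,6] = [4,6] − [2,6] + [2,4].
The resulting 27×18 matrix has rank 17, and its Smith normal form has invariant factors (1,1,1,1,1,1,1,1,1,1,1,1,1,1,1,1,1).

Reading off H_k = ker ∂_k / im ∂_{k+1}:

  H_0: rank C_0 − rank ∂_1 = 9 − 8 = 1, and the invariant factors of ∂_1 are all 1, so H_0 = Z.
  H_1: rank ker ∂_1 − rank ∂_2 = (27 − 8) − 17 = 2, and the invariant factors of ∂_2 are all 1, so H_1 = Z^2.
  H_2: rank ker ∂_2 − rank ∂_3 = (18 − 17) − 0 = 1, and there is no ∂_3, so H_2 = Z.

As a check, the Euler characteristic is 9 − 27 + 18 = 0, which agrees with 1 − 2 + 1 = 0.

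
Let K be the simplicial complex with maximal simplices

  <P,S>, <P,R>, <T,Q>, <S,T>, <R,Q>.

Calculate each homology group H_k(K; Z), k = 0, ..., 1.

K has 5 vertices, 5 edges.
rank ∂_0 = 0, rank ∂_1 = 4 ⇒ b_0 = 5 − 0 − 4 = 1; all invariant factors of ∂_1 are 1 so no torsion. So H_0 = Z.
rank ∂_1 = 4, rank ∂_2 = 0 ⇒ b_1 = 5 − 4 − 0 = 1. So H_1 = Z.

H_0 = Z,  H_1 = Z.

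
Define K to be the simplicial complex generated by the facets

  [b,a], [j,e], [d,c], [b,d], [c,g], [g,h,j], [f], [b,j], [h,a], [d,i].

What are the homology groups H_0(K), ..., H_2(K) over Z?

H_0 ≅ Z^2,  H_1 ≅ Z^2,  H_2 = 0.

K has 10 vertices, 11 edges, 1 triangle.
rank ∂_0 = 0, rank ∂_1 = 8 ⇒ b_0 = 10 − 0 − 8 = 2; all invariant factors of ∂_1 are 1 so no torsion. So H_0 = Z^2.
rank ∂_1 = 8, rank ∂_2 = 1 ⇒ b_1 = 11 − 8 − 1 = 2; all invariant factors of ∂_2 are 1 so no torsion. So H_1 = Z^2.
rank ∂_2 = 1, rank ∂_3 = 0 ⇒ b_2 = 1 − 1 − 0 = 0. So H_2 = 0.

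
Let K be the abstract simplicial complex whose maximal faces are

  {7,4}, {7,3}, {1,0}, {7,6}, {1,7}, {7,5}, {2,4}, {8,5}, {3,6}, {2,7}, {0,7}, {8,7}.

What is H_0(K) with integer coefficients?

H_0 ≅ Z.

K has 9 vertices, 12 edges.
rank ∂_0 = 0, rank ∂_1 = 8 ⇒ b_0 = 9 − 0 − 8 = 1; all invariant factors of ∂_1 are 1 so no torsion. So H_0 ≅ Z.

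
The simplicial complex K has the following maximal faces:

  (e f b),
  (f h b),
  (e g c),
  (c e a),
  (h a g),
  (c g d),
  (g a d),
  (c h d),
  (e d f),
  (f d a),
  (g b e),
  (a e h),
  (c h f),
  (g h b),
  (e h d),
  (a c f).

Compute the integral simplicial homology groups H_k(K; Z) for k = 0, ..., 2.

H_0 ≅ Z,  H_1 ≅ Z^2,  H_2 ≅ Z.

We work with the vertex ordering a < b < c < d < e < f < g < h. The simplices of K, each written with vertices in increasing order, are:

  0-simplices (8): a, b, c, d, e, f, g, h
  1-simplices (24): ac, ad, ae, af, ag, ah, be, bf, bg, bh, cd, ce, cf, cg, ch, de, df, dg, dh, ef, eg, eh, fh, gh
  2-simplices (16): ace, acf, adf, adg, aeh, agh, bef, beg, bfh, bgh, cdg, cdh, ceg, cfh, def, deh

Hence C_0 ≅ Z^8, C_1 ≅ Z^24, C_2 ≅ Z^16.

∂_1: C_1 → C_0 maps an edge to its endpoints' difference, ∂[p,q] = q − p. For instance
  ∂dh = h − d.
This gives a 8×24 integer matrix of rank 7; reducing to Smith normal form yields diagonal entries (1,1,1,1,1,1,1).

∂_2: C_2 → C_1 maps a triangle to the signed sum of its edges. For instance
  ∂acf = cf − af + ac,
  ∂bgh = gh − bh + bg.
This gives a 24×16 integer matrix of rank 15; reducing to Smith normal form yields diagonal entries (1,1,1,1,1,1,1,1,1,1,1,1,1,1,1).

From H_k ≅ ker(∂_k) / im(∂_{k+1}) we obtain:

  H_0: rank C_0 − rank ∂_1 = 8 − 7 = 1, and the invariant factors of ∂_1 are all 1, so H_0 = Z.
  H_1: rank ker ∂_1 − rank ∂_2 = (24 − 7) − 15 = 2, and the invariant factors of ∂_2 are all 1, so H_1 = Z^2.
  H_2: rank ker ∂_2 − rank ∂_3 = (16 − 15) − 0 = 1, and there is no ∂_3, so H_2 = Z.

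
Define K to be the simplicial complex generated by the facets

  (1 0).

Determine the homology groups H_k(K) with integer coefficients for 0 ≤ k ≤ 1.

H_0 ≅ Z,  H_1 = 0.

Order the vertices as 0 < 1. Listing each simplex with vertices in this order, K has dimension 1 with simplices:

  0-simplices (2): [0], [1]
  1-simplices (1): [0,1]

Hence C_0 ≅ Z^2, C_1 ≅ Z^1.

Boundary ∂_1: C_1 → C_0 maps an edge to its endpoints' difference, ∂[p,q] = q − p. For instance
  ∂[0,1] = [1] − [0].
This gives a 2×1 integer matrix of rank 1; reducing to Smith normal form yields diagonal entries (1).

Reading off H_k = ker ∂_k / im ∂_{k+1}:

  H_0: rank C_0 − rank ∂_1 = 2 − 1 = 1, and the invariant factors of ∂_1 are all 1, so H_0 = Z.
  H_1: rank ker ∂_1 − rank ∂_2 = (1 − 1) − 0 = 0, and there is no ∂_2, so H_1 = 0.

(K is a triangulation of the 1-simplex.)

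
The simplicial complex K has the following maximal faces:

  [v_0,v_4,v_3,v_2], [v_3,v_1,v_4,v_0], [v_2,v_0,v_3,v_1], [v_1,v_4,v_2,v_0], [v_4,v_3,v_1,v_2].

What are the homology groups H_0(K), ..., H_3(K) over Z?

Take the total order v_0 < v_1 < v_2 < v_3 < v_4 on the vertex set. Then K (dimension 3) consists of the simplices:

  0-simplices (5): [v_0], [v_1], [v_2], [v_3], [v_4]
  1-simplices (10): [v_0,v_1], [v_0,v_2], [v_0,v_3], [v_0,v_4], [v_1,v_2], [v_1,v_3], [v_1,v_4], [v_2,v_3], [v_2,v_4], [v_3,v_4]
  2-simplices (10): [v_0,v_1,v_2], [v_0,v_1,v_3], [v_0,v_1,v_4], [v_0,v_2,v_3], [v_0,v_2,v_4], [v_0,v_3,v_4], [v_1,v_2,v_3], [v_1,v_2,v_4], [v_1,v_3,v_4], [v_2,v_3,v_4]
  3-simplices (5): [v_0,v_1,v_2,v_3], [v_0,v_1,v_2,v_4], [v_0,v_1,v_3,v_4], [v_0,v_2,v_3,v_4], [v_1,v_2,v_3,v_4]

Hence C_0 ≅ Z^5, C_1 ≅ Z^10, C_2 ≅ Z^10, C_3 ≅ Z^5.

Boundary ∂_1: C_1 → C_0 maps an edge to its endpoints' difference, ∂[p,q] = q − p.
This gives a 5×10 integer matrix of rank 4; reducing to Smith normal form yields diagonal entries (1,1,1,1).

The boundary map ∂_2: C_2 → C_1 sends each 2-simplex [p,q,r] to [q,r] − [p,r] + [p,q]. For instance
  ∂[v_0,v_1,v_2] = [v_1,v_2] − [v_0,v_2] + [v_0,v_1],
  ∂[v_1,v_2,v_4] = [v_2,v_4] − [v_1,v_4] + [v_1,v_2].
The 10×10 boundary matrix has rank 6 and Smith normal form diag(1,1,1,1,1,1).

∂_3: C_3 → C_2 sends each 3-simplex σ to the alternating sum Σ_i (−1)^i (σ with its i-th vertex removed). For instance
  ∂[v_0,v_1,v_3,v_4] = [v_1,v_3,v_4] − [v_0,v_3,v_4] + [v_0,v_1,v_4] − [v_0,v_1,v_3],
  ∂[v_1,v_2,v_3,v_4] = [v_2,v_3,v_4] − [v_1,v_3,v_4] + [v_1,v_2,v_4] − [v_1,v_2,v_3].
The resulting 10×5 matrix has rank 4, and its Smith normal form has invariant factors (1,1,1,1).

Computing H_k = (kernel of ∂_k) / (image of ∂_{k+1}):

  H_0: rank C_0 − rank ∂_1 = 5 − 4 = 1, and the invariant factors of ∂_1 are all 1, so H_0 = Z.
  H_1: rank ker ∂_1 − rank ∂_2 = (10 − 4) − 6 = 0, and the invariant factors of ∂_2 are all 1, so H_1 = 0.
  H_2: rank ker ∂_2 − rank ∂_3 = (10 − 6) − 4 = 0, and the invariant factors of ∂_3 are all 1, so H_2 = 0.
  H_3: rank ker ∂_3 − rank ∂_4 = (5 − 4) − 0 = 1, and there is no ∂_4, so H_3 = Z.

As a check, the Euler characteristic is 5 − 10 + 10 − 5 = 0, which agrees with 1 − 0 + 0 − 1 = 0.
(K is a triangulation of the 3-sphere S^3.)

H_0 = Z,  H_1 = 0,  H_2 = 0,  H_3 = Z.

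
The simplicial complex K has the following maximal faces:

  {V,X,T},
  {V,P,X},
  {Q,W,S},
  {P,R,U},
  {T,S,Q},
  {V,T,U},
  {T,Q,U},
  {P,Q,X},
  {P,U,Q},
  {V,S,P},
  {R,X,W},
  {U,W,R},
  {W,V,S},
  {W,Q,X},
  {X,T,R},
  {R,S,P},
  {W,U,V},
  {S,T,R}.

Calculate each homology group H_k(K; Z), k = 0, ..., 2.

H_0 = Z,  H_1 = Z^2,  H_2 = Z.

K has 9 vertices, 27 edges, 18 triangles.
rank ∂_0 = 0, rank ∂_1 = 8 ⇒ b_0 = 9 − 0 − 8 = 1; all invariant factors of ∂_1 are 1 so no torsion. So H_0 ≅ Z.
rank ∂_1 = 8, rank ∂_2 = 17 ⇒ b_1 = 27 − 8 − 17 = 2; all invariant factors of ∂_2 are 1 so no torsion. So H_1 ≅ Z^2.
rank ∂_2 = 17, rank ∂_3 = 0 ⇒ b_2 = 18 − 17 − 0 = 1. So H_2 ≅ Z.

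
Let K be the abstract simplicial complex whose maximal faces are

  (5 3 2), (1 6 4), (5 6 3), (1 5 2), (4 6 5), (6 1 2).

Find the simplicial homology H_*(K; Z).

H_0 = Z,  H_1 = Z,  H_2 = 0.

Fix the vertex order 1 < 2 < 3 < 4 < 5 < 6 and write every simplex with vertices in increasing order. Then dim K = 2 and the simplices of K are:

  0-simplices (6): [1], [2], [3], [4], [5], [6]
  1-simplices (12): [1,2], [1,4], [1,5], [1,6], [2,3], [2,5], [2,6], [3,5], [3,6], [4,5], [4,6], [5,6]
  2-simplices (6): [1,2,5], [1,2,6], [1,4,6], [2,3,5], [3,5,6], [4,5,6]

giving chain groups C_0 ≅ Z^6, C_1 ≅ Z^12, C_2 ≅ Z^6.

∂_1: C_1 → C_0 is given by ∂[p,q] = [q] − [p]. For instance
  ∂[1,5] = [5] − [1].
The 6×12 boundary matrix has rank 5 and Smith normal form diag(1,1,1,1,1).

The boundary map ∂_2: C_2 → C_1 sends each 2-simplex [p,q,r] to [q,r] − [p,r] + [p,q]. For instance
  ∂[3,5,6] = [5,6] − [3,6] + [3,5],
  ∂[4,5,6] = [5,6] − [4,6] + [4,5].
The 12×6 boundary matrix has rank 6 and Smith normal form diag(1,1,1,1,1,1).

Computing H_k = (kernel of ∂_k) / (image of ∂_{k+1}):

  H_0: rank C_0 − rank ∂_1 = 6 − 5 = 1, and the invariant factors of ∂_1 are all 1, so H_0 ≅ Z.
  H_1: rank ker ∂_1 − rank ∂_2 = (12 − 5) − 6 = 1, and the invariant factors of ∂_2 are all 1, so H_1 ≅ Z.
  H_2: rank ker ∂_2 − rank ∂_3 = (6 − 6) − 0 = 0, and there is no ∂_3, so H_2 ≅ 0.

(K is a triangulation of the cylinder S^1 x I.)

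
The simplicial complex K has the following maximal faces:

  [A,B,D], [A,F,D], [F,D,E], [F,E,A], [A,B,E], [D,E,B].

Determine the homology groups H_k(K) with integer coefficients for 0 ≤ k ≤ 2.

H_0 = Z,  H_1 = 0,  H_2 = Z.

We work with the vertex ordering A < B < D < E < F. The simplices of K, each written with vertices in increasing order, are:

  0-simplices (5): A, B, D, E, F
  1-simplices (9): AB, AD, AE, AF, BD, BE, DE, DF, EF
  2-simplices (6): ABD, ABE, ADF, AEF, BDE, DEF

giving chain groups C_0 ≅ Z^5, C_1 ≅ Z^9, C_2 ≅ Z^6.

The boundary map ∂_1: C_1 → C_0 maps an edge to its endpoints' difference, ∂[p,q] = q − p.
The resulting 5×9 matrix has rank 4, and its Smith normal form has invariant factors (1,1,1,1).

∂_2: C_2 → C_1 acts by ∂[p,q,r] = [q,r] − [p,r] + [p,q]. For instance
  ∂BDE = DE − BE + BD,
  ∂AEF = EF − AF + AE.
This gives a 9×6 integer matrix of rank 5; reducing to Smith normal form yields diagonal entries (1,1,1,1,1).

Now H_k = ker ∂_k / im ∂_{k+1}, so:

  H_0: rank C_0 − rank ∂_1 = 5 − 4 = 1, and the invariant factors of ∂_1 are all 1, so H_0 = Z.
  H_1: rank ker ∂_1 − rank ∂_2 = (9 − 4) − 5 = 0, and the invariant factors of ∂_2 are all 1, so H_1 = 0.
  H_2: rank ker ∂_2 − rank ∂_3 = (6 − 5) − 0 = 1, and there is no ∂_3, so H_2 = Z.

(K is a triangulation of the 2-sphere S^2.)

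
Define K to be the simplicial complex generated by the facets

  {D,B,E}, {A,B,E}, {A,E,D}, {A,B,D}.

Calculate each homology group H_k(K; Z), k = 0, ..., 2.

Fix the vertex order A < B < D < E and write every simplex with vertices in increasing order. Then dim K = 2 and the simplices of K are:

  0-simplices (4): A, B, D, E
  1-simplices (6): AB, AD, AE, BD, BE, DE
  2-simplices (4): ABD, ABE, ADE, BDE

Hence C_0 ≅ Z^4, C_1 ≅ Z^6, C_2 ≅ Z^4.

∂_1: C_1 → C_0 is given by ∂[p,q] = [q] − [p].
The 4×6 boundary matrix has rank 3 and Smith normal form diag(1,1,1).

∂_2: C_2 → C_1 maps a triangle to the signed sum of its edges. For instance
  ∂ABD = BD − AD + AB,
  ∂ADE = DE − AE + AD.
This gives a 6×4 integer matrix of rank 3; reducing to Smith normal form yields diagonal entries (1,1,1).

Now H_k = ker ∂_k / im ∂_{k+1}, so:

  H_0: rank C_0 − rank ∂_1 = 4 − 3 = 1, and the invariant factors of ∂_1 are all 1, so H_0 = Z.
  H_1: rank ker ∂_1 − rank ∂_2 = (6 − 3) − 3 = 0, and the invariant factors of ∂_2 are all 1, so H_1 = 0.
  H_2: rank ker ∂_2 − rank ∂_3 = (4 − 3) − 0 = 1, and there is no ∂_3, so H_2 = Z.

H_0 = Z,  H_1 = 0,  H_2 = Z.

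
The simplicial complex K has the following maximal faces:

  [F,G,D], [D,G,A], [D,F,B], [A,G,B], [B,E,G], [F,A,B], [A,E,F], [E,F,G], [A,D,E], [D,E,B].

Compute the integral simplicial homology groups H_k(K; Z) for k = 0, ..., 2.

Take the total order A < B < D < E < F < G on the vertex set. Then K (dimension 2) consists of the simplices:

  0-simplices (6): A, B, D, E, F, G
  1-simplices (15): AB, AD, AE, AF, AG, BD, BE, BF, BG, DE, DF, DG, EF, EG, FG
  2-simplices (10): ABF, ABG, ADE, ADG, AEF, BDE, BDF, BEG, DFG, EFG

so the chain groups are C_0 ≅ Z^6, C_1 ≅ Z^15, C_2 ≅ Z^10.

∂_1: C_1 → C_0 sends each edge [p,q] (with p < q) to q − p.
As a 6×15 matrix over Z this has rank 5, with invariant factors (1,1,1,1,1).

Boundary ∂_2: C_2 → C_1 sends each 2-simplex [p,q,r] to [q,r] − [p,r] + [p,q]. For instance
  ∂ADE = DE − AE + AD,
  ∂ABG = BG − AG + AB.
The resulting 15×10 matrix has rank 10, and its Smith normal form has invariant factors (1,1,1,1,1,1,1,1,1,2).

From H_k ≅ ker(∂_k) / im(∂_{k+1}) we obtain:

  H_0: rank C_0 − rank ∂_1 = 6 − 5 = 1, and the invariant factors of ∂_1 are all 1, so H_0 = Z.
  H_1: rank ker ∂_1 − rank ∂_2 = (15 − 5) − 10 = 0, and ∂_2 has invariant factor 2 > 1, so H_1 = Z/2.
  H_2: rank ker ∂_2 − rank ∂_3 = (10 − 10) − 0 = 0, and there is no ∂_3, so H_2 = 0.

H_0 = Z,  H_1 = Z/2,  H_2 = 0.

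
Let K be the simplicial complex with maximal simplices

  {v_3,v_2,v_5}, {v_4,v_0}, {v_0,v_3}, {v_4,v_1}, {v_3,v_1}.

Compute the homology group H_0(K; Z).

H_0 ≅ Z.

Order the vertices as v_0 < v_1 < v_2 < v_3 < v_4 < v_5. Listing each simplex with vertices in this order, K has dimension 2 with simplices:

  0-simplices (6): [v_0], [v_1], [v_2], [v_3], [v_4], [v_5]
  1-simplices (7): [v_0,v_3], [v_0,v_4], [v_1,v_3], [v_1,v_4], [v_2,v_3], [v_2,v_5], [v_3,v_5]
  2-simplices (1): [v_2,v_3,v_5]

so the chain groups are C_0 ≅ Z^6, C_1 ≅ Z^7, C_2 ≅ Z^1.

The boundary map ∂_1: C_1 → C_0 maps an edge to its endpoints' difference, ∂[p,q] = q − p. For instance
  ∂[v_1,v_3] = [v_3] − [v_1].
The 6×7 boundary matrix has rank 5 and Smith normal form diag(1,1,1,1,1).

The boundary map ∂_2: C_2 → C_1 acts by ∂[p,q,r] = [q,r] − [p,r] + [p,q]. For instance
  ∂[v_2,v_3,v_5] = [v_3,v_5] − [v_2,v_5] + [v_2,v_3].
The resulting 7×1 matrix has rank 1, and its Smith normal form has invariant factors (1).

Now H_k = ker ∂_k / im ∂_{k+1}, so:

  H_0: rank C_0 − rank ∂_1 = 6 − 5 = 1, and the invariant factors of ∂_1 are all 1, so H_0 ≅ Z.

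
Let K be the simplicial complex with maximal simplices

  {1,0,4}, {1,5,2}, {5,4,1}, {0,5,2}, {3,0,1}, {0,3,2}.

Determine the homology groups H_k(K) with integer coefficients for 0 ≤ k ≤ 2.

Order the vertices as 0 < 1 < 2 < 3 < 4 < 5. Listing each simplex with vertices in this order, K has dimension 2 with simplices:

  0-simplices (6): [0], [1], [2], [3], [4], [5]
  1-simplices (12): [0,1], [0,2], [0,3], [0,4], [0,5], [1,2], [1,3], [1,4], [1,5], [2,3], [2,5], [4,5]
  2-simplices (6): [0,1,3], [0,1,4], [0,2,3], [0,2,5], [1,2,5], [1,4,5]

giving chain groups C_0 ≅ Z^6, C_1 ≅ Z^12, C_2 ≅ Z^6.

Boundary ∂_1: C_1 → C_0 is given by ∂[p,q] = [q] − [p]. For instance
  ∂[1,5] = [5] − [1].
This gives a 6×12 integer matrix of rank 5; reducing to Smith normal form yields diagonal entries (1,1,1,1,1).

∂_2: C_2 → C_1 acts by ∂[p,q,r] = [q,r] − [p,r] + [p,q]. For instance
  ∂[1,2,5] = [2,5] − [1,5] + [1,2],
  ∂[0,2,5] = [2,5] − [0,5] + [0,2].
As a 12×6 matrix over Z this has rank 6, with invariant factors (1,1,1,1,1,1).

From H_k ≅ ker(∂_k) / im(∂_{k+1}) we obtain:

  H_0: rank C_0 − rank ∂_1 = 6 − 5 = 1, and the invariant factors of ∂_1 are all 1, so H_0 ≅ Z.
  H_1: rank ker ∂_1 − rank ∂_2 = (12 − 5) − 6 = 1, and the invariant factors of ∂_2 are all 1, so H_1 ≅ Z.
  H_2: rank ker ∂_2 − rank ∂_3 = (6 − 6) − 0 = 0, and there is no ∂_3, so H_2 ≅ 0.

(K is a triangulation of the cylinder S^1 x I.)

H_0 = Z,  H_1 = Z,  H_2 = 0.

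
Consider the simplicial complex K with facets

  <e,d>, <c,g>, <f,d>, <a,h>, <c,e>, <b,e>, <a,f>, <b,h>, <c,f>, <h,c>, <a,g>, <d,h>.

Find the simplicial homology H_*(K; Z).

K has 8 vertices, 12 edges.
rank ∂_0 = 0, rank ∂_1 = 7 ⇒ b_0 = 8 − 0 − 7 = 1; all invariant factors of ∂_1 are 1 so no torsion. So H_0 = Z.
rank ∂_1 = 7, rank ∂_2 = 0 ⇒ b_1 = 12 − 7 − 0 = 5. So H_1 = Z^5.

H_0 = Z,  H_1 = Z^5.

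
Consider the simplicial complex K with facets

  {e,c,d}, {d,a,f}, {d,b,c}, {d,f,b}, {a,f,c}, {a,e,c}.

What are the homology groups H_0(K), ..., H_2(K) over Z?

Order the vertices as a < b < c < d < e < f. Listing each simplex with vertices in this order, K has dimension 2 with simplices:

  0-simplices (6): a, b, c, d, e, f
  1-simplices (12): ac, ad, ae, af, bc, bd, bf, cd, ce, cf, de, df
  2-simplices (6): ace, acf, adf, bcd, bdf, cde

giving chain groups C_0 ≅ Z^6, C_1 ≅ Z^12, C_2 ≅ Z^6.

Boundary ∂_1: C_1 → C_0 sends each edge [p,q] (with p < q) to q − p.
The 6×12 boundary matrix has rank 5 and Smith normal form diag(1,1,1,1,1).

The boundary map ∂_2: C_2 → C_1 sends each 2-simplex [p,q,r] to [q,r] − [p,r] + [p,q]. For instance
  ∂adf = df − af + ad,
  ∂cde = de − ce + cd.
This gives a 12×6 integer matrix of rank 6; reducing to Smith normal form yields diagonal entries (1,1,1,1,1,1).

Reading off H_k = ker ∂_k / im ∂_{k+1}:

  H_0: rank C_0 − rank ∂_1 = 6 − 5 = 1, and the invariant factors of ∂_1 are all 1, so H_0 ≅ Z.
  H_1: rank ker ∂_1 − rank ∂_2 = (12 − 5) − 6 = 1, and the invariant factors of ∂_2 are all 1, so H_1 ≅ Z.
  H_2: rank ker ∂_2 − rank ∂_3 = (6 − 6) − 0 = 0, and there is no ∂_3, so H_2 ≅ 0.

H_0 ≅ Z,  H_1 ≅ Z,  H_2 = 0.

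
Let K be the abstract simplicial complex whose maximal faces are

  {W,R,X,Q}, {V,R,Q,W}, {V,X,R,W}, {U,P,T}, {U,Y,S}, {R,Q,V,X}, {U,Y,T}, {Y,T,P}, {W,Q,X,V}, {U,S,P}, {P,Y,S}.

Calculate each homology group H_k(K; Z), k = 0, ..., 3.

Order the vertices as P < Q < R < S < T < U < V < W < X < Y. Listing each simplex with vertices in this order, K has dimension 3 with simplices:

  0-simplices (10): P, Q, R, S, T, U, V, W, X, Y
  1-simplices (19): PS, PT, PU, PY, QR, QV, QW, QX, RV, RW, RX, SU, SY, TU, TY, UY, VW, VX, WX
  2-simplices (16): PSU, PSY, PTU, PTY, QRV, QRW, QRX, QVW, QVX, QWX, RVW, RVX, RWX, SUY, TUY, VWX
  3-simplices (5): QRVW, QRVX, QRWX, QVWX, RVWX

so the chain groups are C_0 ≅ Z^10, C_1 ≅ Z^19, C_2 ≅ Z^16, C_3 ≅ Z^5.

The boundary map ∂_1: C_1 → C_0 sends each edge [p,q] (with p < q) to q − p.
The 10×19 boundary matrix has rank 8 and Smith normal form diag(1,1,1,1,1,1,1,1).

∂_2: C_2 → C_1 maps a triangle to the signed sum of its edges. For instance
  ∂QVX = VX − QX + QV,
  ∂QVW = VW − QW + QV.
This gives a 19×16 integer matrix of rank 11; reducing to Smith normal form yields diagonal entries (1,1,1,1,1,1,1,1,1,1,1).

∂_3: C_3 → C_2 sends each 3-simplex σ to the alternating sum Σ_i (−1)^i (σ with its i-th vertex removed). For instance
  ∂QRVW = RVW − QVW + QRW − QRV,
  ∂QRWX = RWX − QWX + QRX − QRW.
The 16×5 boundary matrix has rank 4 and Smith normal form diag(1,1,1,1).

Now H_k = ker ∂_k / im ∂_{k+1}, so:

  H_0: rank C_0 − rank ∂_1 = 10 − 8 = 2, and the invariant factors of ∂_1 are all 1, so H_0 = Z^2.
  H_1: rank ker ∂_1 − rank ∂_2 = (19 − 8) − 11 = 0, and the invariant factors of ∂_2 are all 1, so H_1 = 0.
  H_2: rank ker ∂_2 − rank ∂_3 = (16 − 11) − 4 = 1, and the invariant factors of ∂_3 are all 1, so H_2 = Z.
  H_3: rank ker ∂_3 − rank ∂_4 = (5 − 4) − 0 = 1, and there is no ∂_4, so H_3 = Z.

(K is a triangulation of the disjoint union of the 2-sphere S^2 and the 3-sphere S^3.)

H_0 = Z^2,  H_1 = 0,  H_2 = Z,  H_3 = Z.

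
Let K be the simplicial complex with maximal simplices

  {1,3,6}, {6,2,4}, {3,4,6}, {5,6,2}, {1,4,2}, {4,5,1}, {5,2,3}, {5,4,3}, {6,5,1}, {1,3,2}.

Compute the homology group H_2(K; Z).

Fix the vertex order 1 < 2 < 3 < 4 < 5 < 6 and write every simplex with vertices in increasing order. Then dim K = 2 and the simplices of K are:

  0-simplices (6): [1], [2], [3], [4], [5], [6]
  1-simplices (15): [1,2], [1,3], [1,4], [1,5], [1,6], [2,3], [2,4], [2,5], [2,6], [3,4], [3,5], [3,6], [4,5], [4,6], [5,6]
  2-simplices (10): [1,2,3], [1,2,4], [1,3,6], [1,4,5], [1,5,6], [2,3,5], [2,4,6], [2,5,6], [3,4,5], [3,4,6]

Hence C_0 ≅ Z^6, C_1 ≅ Z^15, C_2 ≅ Z^10.

Boundary ∂_1: C_1 → C_0 sends each edge [p,q] (with p < q) to q − p.
As a 6×15 matrix over Z this has rank 5, with invariant factors (1,1,1,1,1).

∂_2: C_2 → C_1 sends each 2-simplex [p,q,r] to [q,r] − [p,r] + [p,q]. For instance
  ∂[2,4,6] = [4,6] − [2,6] + [2,4],
  ∂[3,4,5] = [4,5] − [3,5] + [3,4].
The resulting 15×10 matrix has rank 10, and its Smith normal form has invariant factors (1,1,1,1,1,1,1,1,1,2).

Computing H_k = (kernel of ∂_k) / (image of ∂_{k+1}):

  H_2: rank ker ∂_2 − rank ∂_3 = (10 − 10) − 0 = 0, and there is no ∂_3, so H_2 = 0.

H_2 = 0.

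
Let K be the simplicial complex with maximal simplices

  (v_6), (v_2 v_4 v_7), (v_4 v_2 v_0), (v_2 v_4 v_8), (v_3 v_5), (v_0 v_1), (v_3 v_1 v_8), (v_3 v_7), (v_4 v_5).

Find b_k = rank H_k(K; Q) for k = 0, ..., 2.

We work with the vertex ordering v_0 < v_1 < v_2 < v_3 < v_4 < v_5 < v_6 < v_7 < v_8. The simplices of K, each written with vertices in increasing order, are:

  0-simplices (9): [v_0], [v_1], [v_2], [v_3], [v_4], [v_5], [v_6], [v_7], [v_8]
  1-simplices (14): [v_0,v_1], [v_0,v_2], [v_0,v_4], [v_1,v_3], [v_1,v_8], [v_2,v_4], [v_2,v_7], [v_2,v_8], [v_3,v_5], [v_3,v_7], [v_3,v_8], [v_4,v_5], [v_4,v_7], [v_4,v_8]
  2-simplices (4): [v_0,v_2,v_4], [v_1,v_3,v_8], [v_2,v_4,v_7], [v_2,v_4,v_8]

giving chain groups C_0 ≅ Z^9, C_1 ≅ Z^14, C_2 ≅ Z^4.

Boundary ∂_1: C_1 → C_0 is given by ∂[p,q] = [q] − [p]. For instance
  ∂[v_2,v_8] = [v_8] − [v_2].
This gives a 9×14 integer matrix of rank 7; reducing to Smith normal form yields diagonal entries (1,1,1,1,1,1,1).

Boundary ∂_2: C_2 → C_1 sends each 2-simplex [p,q,r] to [q,r] − [p,r] + [p,q]. For instance
  ∂[v_1,v_3,v_8] = [v_3,v_8] − [v_1,v_8] + [v_1,v_3],
  ∂[v_0,v_2,v_4] = [v_2,v_4] − [v_0,v_4] + [v_0,v_2].
This gives a 14×4 integer matrix of rank 4; reducing to Smith normal form yields diagonal entries (1,1,1,1).

From H_k ≅ ker(∂_k) / im(∂_{k+1}) we obtain:

  H_0: rank C_0 − rank ∂_1 = 9 − 7 = 2, and the invariant factors of ∂_1 are all 1, so H_0 ≅ Z^2.
  H_1: rank ker ∂_1 − rank ∂_2 = (14 − 7) − 4 = 3, and the invariant factors of ∂_2 are all 1, so H_1 ≅ Z^3.
  H_2: rank ker ∂_2 − rank ∂_3 = (4 − 4) − 0 = 0, and there is no ∂_3, so H_2 ≅ 0.

Hence the Betti numbers are b_0 = 2, b_1 = 3, b_2 = 0.

b_0 = 2, b_1 = 3, b_2 = 0.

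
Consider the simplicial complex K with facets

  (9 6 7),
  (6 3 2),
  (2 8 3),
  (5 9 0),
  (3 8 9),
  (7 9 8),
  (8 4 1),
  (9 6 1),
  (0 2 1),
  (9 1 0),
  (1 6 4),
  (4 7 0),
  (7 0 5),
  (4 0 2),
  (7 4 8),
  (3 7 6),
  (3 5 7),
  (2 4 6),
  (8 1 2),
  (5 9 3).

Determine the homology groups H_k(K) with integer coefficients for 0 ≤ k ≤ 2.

We work with the vertex ordering 0 < 1 < 2 < 3 < 4 < 5 < 6 < 7 < 8 < 9. The simplices of K, each written with vertices in increasing order, are:

  0-simplices (10): [0], [1], [2], [3], [4], [5], [6], [7], [8], [9]
  1-simplices (30): (30 of them)
  2-simplices (20): (20 of them)

giving chain groups C_0 ≅ Z^10, C_1 ≅ Z^30, C_2 ≅ Z^20.

Boundary ∂_1: C_1 → C_0 is given by ∂[p,q] = [q] − [p].
As a 10×30 matrix over Z this has rank 9, with invariant factors (1,1,1,1,1,1,1,1,1).

The boundary map ∂_2: C_2 → C_1 sends each 2-simplex [p,q,r] to [q,r] − [p,r] + [p,q]. For instance
  ∂[3,8,9] = [8,9] − [3,9] + [3,8],
  ∂[2,4,6] = [4,6] − [2,6] + [2,4].
The 30×20 boundary matrix has rank 20 and Smith normal form diag(1,1,1,1,1,1,1,1,1,1,1,1,1,1,1,1,1,1,1,2).

From H_k ≅ ker(∂_k) / im(∂_{k+1}) we obtain:

  H_0: rank C_0 − rank ∂_1 = 10 − 9 = 1, and the invariant factors of ∂_1 are all 1, so H_0 = Z.
  H_1: rank ker ∂_1 − rank ∂_2 = (30 − 9) − 20 = 1, and ∂_2 has invariant factor 2 > 1, so H_1 = Z ⊕ Z/2.
  H_2: rank ker ∂_2 − rank ∂_3 = (20 − 20) − 0 = 0, and there is no ∂_3, so H_2 = 0.

H_0 = Z,  H_1 = Z ⊕ Z/2,  H_2 = 0.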